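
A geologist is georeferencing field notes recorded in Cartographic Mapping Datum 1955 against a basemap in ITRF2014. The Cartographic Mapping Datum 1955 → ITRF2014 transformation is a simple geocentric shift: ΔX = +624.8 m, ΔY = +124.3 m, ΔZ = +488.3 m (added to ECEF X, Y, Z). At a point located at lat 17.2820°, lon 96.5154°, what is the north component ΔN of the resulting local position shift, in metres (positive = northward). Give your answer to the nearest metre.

The local north axis is (−sin φ cos λ, −sin φ sin λ, cos φ), giving ΔN = 21.061 − 36.688 + 466.255 = 450.63 m.

ΔN = 451 m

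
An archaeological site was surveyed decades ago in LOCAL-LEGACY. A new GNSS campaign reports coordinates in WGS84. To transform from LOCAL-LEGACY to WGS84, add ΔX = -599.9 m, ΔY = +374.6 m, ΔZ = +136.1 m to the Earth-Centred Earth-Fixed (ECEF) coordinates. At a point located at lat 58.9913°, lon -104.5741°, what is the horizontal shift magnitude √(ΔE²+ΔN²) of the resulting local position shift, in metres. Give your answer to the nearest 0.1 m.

720.2 m

The local east axis at (φ, λ) is (−sin λ, cos λ, 0), so ΔE = −sin(-104.5741°)·(-599.9) + cos(-104.5741°)·374.6 = -674.86 m.
The local north axis is (−sin φ cos λ, −sin φ sin λ, cos φ), giving ΔN = -129.381 + 310.735 + 70.114 = 251.47 m.
Horizontal magnitude = √(ΔE² + ΔN²) = √((-674.86)² + 251.47²) = 720.19 m.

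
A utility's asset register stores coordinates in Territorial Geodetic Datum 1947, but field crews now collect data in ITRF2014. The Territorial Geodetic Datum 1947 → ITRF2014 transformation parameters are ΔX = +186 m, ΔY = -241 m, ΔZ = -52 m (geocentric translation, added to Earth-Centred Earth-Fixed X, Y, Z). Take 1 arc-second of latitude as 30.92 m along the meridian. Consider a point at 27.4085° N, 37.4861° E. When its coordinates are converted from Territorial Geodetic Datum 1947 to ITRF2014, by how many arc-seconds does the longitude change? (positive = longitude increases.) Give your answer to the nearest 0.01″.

sin φ = 0.460331, cos φ = 0.887747, sin λ = 0.608569, cos λ = 0.793501.
East component: ΔE = −sin λ·ΔX + cos λ·ΔY = −(0.608569)(186) + (0.793501)(-241) = -304.43 m.
1° of latitude spans 3600 × 30.92 = 111312 m; at latitude φ, 1° of longitude spans that × cos φ = 98816.9 m, so Δλ = -304.43 / 98816.9 × 3600 = -11.091″.

Δλ = -11.09″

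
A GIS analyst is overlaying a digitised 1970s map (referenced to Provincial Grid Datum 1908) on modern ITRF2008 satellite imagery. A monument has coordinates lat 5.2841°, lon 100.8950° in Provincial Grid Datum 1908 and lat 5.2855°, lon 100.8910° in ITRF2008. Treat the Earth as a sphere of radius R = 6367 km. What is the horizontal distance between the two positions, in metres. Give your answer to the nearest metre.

Δφ = 5.2855° − 5.2841° = +0.0014°; Δλ = 100.8910° − 100.8950° = -0.0040°.
1° along a meridian = πR/180 = 111125 m.
ΔN = Δφ × 111125 = 155.6 m; ΔE = Δλ × 111125 × cos(5.2841°) = -0.0040 × 111125 × 0.995750 = -442.6 m.
Distance = √(ΔE² + ΔN²) = √((-442.6)² + 155.6²) = 469.2 m.

469 m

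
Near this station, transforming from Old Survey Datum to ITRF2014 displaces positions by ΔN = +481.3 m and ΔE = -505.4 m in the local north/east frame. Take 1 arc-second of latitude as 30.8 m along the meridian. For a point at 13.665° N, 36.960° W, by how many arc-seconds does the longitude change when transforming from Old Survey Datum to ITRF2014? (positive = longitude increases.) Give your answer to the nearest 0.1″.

Δλ = -16.9″

At latitude 13.665°, cos φ = 0.971694.
1″ of longitude at this latitude = 30.80 × cos φ = 29.9282 m, so Δλ = -505.4 / 29.9282 = -16.887″.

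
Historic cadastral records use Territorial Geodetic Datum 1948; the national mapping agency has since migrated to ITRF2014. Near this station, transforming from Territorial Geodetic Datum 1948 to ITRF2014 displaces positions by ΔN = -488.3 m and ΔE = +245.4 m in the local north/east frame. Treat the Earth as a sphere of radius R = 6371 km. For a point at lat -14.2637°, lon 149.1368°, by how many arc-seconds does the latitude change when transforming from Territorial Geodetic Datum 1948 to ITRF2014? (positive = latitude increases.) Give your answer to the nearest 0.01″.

Δφ = -15.81″

On a sphere of radius R, 1 rad of latitude = R, so Δφ = ΔN / R = -488.3 / 6371000 = -7.6644e-05 rad = -15.809″.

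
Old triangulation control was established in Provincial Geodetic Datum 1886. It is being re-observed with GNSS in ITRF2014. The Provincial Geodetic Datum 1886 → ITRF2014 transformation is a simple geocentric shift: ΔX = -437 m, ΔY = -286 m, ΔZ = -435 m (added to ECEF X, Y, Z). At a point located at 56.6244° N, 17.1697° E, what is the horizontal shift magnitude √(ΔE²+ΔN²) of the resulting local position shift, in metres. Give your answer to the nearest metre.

At φ = 56.6244°, λ = 17.1697°: sin φ = 0.835082, cos φ = 0.550125, sin λ = 0.295203, cos λ = 0.955435.
ΔE = −sin λ·ΔX + cos λ·ΔY = −(0.295203)·(-437) + (0.955435)·(-286) = -144.25 m.
ΔN = −sin φ cos λ·ΔX − sin φ sin λ·ΔY + cos φ·ΔZ = −(0.835082)(0.955435)(-437) − (0.835082)(0.295203)(-286) + (0.550125)(-435) = 179.87 m.
Horizontal magnitude = √(ΔE² + ΔN²) = √((-144.25)² + 179.87²) = 230.57 m.

231 m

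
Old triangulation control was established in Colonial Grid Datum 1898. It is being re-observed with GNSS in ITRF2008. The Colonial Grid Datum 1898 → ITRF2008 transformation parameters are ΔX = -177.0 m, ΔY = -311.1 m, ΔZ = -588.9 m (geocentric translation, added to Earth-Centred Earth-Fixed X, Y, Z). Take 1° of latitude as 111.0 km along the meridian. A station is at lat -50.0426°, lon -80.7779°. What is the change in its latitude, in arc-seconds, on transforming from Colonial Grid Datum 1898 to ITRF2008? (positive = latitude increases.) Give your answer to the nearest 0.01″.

Δφ = -5.34″

sin φ = -0.766522, cos φ = 0.642218, sin λ = -0.987075, cos λ = 0.160262.
North component: ΔN = −sin φ cos λ·ΔX − sin φ sin λ·ΔY + cos φ·ΔZ = −(-0.766522)(0.160262)(-177.0) − (-0.766522)(-0.987075)(-311.1) + (0.642218)(-588.9) = -164.56 m.
1° of latitude spans 111000 m, so Δφ = -164.56 / 111000 × 3600 = -5.337″.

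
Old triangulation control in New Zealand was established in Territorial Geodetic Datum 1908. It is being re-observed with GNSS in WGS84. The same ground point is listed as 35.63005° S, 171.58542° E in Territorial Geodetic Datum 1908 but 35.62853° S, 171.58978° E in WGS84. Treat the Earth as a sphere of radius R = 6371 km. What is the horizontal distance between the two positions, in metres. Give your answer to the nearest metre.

429 m

Δφ = -35.62853° − -35.63005° = +0.00152°; Δλ = 171.58978° − 171.58542° = +0.00436°.
1° along a meridian = πR/180 = 111195 m.
ΔN = Δφ × 111195 = 169.0 m; ΔE = Δλ × 111195 × cos(-35.63005°) = +0.00436 × 111195 × 0.812795 = 394.1 m.
Distance = √(ΔE² + ΔN²) = √(394.1² + 169.0²) = 428.8 m.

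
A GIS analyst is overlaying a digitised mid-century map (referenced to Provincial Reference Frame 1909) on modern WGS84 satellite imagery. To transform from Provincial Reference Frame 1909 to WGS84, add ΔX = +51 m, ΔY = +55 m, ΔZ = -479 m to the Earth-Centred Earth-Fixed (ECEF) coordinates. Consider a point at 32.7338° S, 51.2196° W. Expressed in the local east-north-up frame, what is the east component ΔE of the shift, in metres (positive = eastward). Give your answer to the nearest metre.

At φ = -32.7338°, λ = -51.2196°: sin φ = -0.540737, cos φ = 0.841192, sin λ = -0.779552, cos λ = 0.626337.
ΔE = −sin λ·ΔX + cos λ·ΔY = −(-0.779552)·(51) + (0.626337)·(55) = 74.21 m.

ΔE = 74 m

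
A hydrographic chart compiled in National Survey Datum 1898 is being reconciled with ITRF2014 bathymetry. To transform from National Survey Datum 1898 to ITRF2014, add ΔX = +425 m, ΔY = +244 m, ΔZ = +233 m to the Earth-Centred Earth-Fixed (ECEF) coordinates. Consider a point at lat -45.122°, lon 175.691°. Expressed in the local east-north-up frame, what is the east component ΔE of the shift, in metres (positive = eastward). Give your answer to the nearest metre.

ΔE = -275 m

The local east axis at (φ, λ) is (−sin λ, cos λ, 0), so ΔE = −sin(175.691°)·425 + cos(175.691°)·244 = -275.24 m.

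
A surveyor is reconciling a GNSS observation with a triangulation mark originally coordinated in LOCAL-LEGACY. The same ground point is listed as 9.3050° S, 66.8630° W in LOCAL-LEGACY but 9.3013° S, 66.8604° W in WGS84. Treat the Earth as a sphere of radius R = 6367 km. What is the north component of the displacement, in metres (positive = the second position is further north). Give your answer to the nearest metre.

Δφ = -9.3013° − -9.3050° = +0.0037°; Δλ = -66.8604° − -66.8630° = +0.0026°.
1° along a meridian = πR/180 = 111125 m.
ΔN = Δφ × 111125 = 411.2 m; ΔE = Δλ × 111125 × cos(-9.3050°) = +0.0026 × 111125 × 0.986842 = 285.1 m.

ΔN = 411 m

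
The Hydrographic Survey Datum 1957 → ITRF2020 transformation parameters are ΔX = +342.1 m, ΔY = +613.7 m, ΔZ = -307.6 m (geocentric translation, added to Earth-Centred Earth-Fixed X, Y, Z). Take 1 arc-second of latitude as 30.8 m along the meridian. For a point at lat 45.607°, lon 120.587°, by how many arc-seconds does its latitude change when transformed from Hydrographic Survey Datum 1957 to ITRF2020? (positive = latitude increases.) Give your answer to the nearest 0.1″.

sin φ = 0.714558, cos φ = 0.699576, sin λ = 0.860858, cos λ = -0.508846.
North component: ΔN = −sin φ cos λ·ΔX − sin φ sin λ·ΔY + cos φ·ΔZ = −(0.714558)(-0.508846)(342.1) − (0.714558)(0.860858)(613.7) + (0.699576)(-307.6) = -468.31 m.
1° of latitude spans 3600 × 30.80 = 110880 m, so Δφ = -468.31 / 110880 × 3600 = -15.205″.

Δφ = -15.2″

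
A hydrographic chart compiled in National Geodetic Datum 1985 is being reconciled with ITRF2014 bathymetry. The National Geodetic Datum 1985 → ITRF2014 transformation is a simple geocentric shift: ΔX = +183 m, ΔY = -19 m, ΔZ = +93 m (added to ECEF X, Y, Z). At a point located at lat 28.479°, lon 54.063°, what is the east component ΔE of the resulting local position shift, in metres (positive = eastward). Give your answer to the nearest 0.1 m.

ΔE = -159.3 m

The local east axis at (φ, λ) is (−sin λ, cos λ, 0), so ΔE = −sin(54.063°)·183 + cos(54.063°)·(-19) = -159.32 m.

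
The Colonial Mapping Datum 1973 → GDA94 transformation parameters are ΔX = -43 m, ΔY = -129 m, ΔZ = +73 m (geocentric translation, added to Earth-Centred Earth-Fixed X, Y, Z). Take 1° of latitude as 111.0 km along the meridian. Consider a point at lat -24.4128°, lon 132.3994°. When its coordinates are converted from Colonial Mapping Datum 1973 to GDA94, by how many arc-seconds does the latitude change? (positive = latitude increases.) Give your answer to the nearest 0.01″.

Δφ = 1.27″

sin φ = -0.413308, cos φ = 0.910591, sin λ = 0.738462, cos λ = -0.674295.
North component: ΔN = −sin φ cos λ·ΔX − sin φ sin λ·ΔY + cos φ·ΔZ = −(-0.413308)(-0.674295)(-43) − (-0.413308)(0.738462)(-129) + (0.910591)(73) = 39.08 m.
1° of latitude spans 111000 m, so Δφ = 39.08 / 111000 × 3600 = 1.268″.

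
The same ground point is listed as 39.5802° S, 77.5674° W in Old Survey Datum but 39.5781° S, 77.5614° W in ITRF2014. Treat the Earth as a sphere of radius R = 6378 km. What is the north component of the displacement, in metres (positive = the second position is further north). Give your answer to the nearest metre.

Δφ = -39.5781° − -39.5802° = +0.0021°; Δλ = -77.5614° − -77.5674° = +0.0060°.
1° along a meridian = πR/180 = 111317 m.
ΔN = Δφ × 111317 = 233.8 m; ΔE = Δλ × 111317 × cos(-39.5802°) = +0.0060 × 111317 × 0.770733 = 514.8 m.

ΔN = 234 m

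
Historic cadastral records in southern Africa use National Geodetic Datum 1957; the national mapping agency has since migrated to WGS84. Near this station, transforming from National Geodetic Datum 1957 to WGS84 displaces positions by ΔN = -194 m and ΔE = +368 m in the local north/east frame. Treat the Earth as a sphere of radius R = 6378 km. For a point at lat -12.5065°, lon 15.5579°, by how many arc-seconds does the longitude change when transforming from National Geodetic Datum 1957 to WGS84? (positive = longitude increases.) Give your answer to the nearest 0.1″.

Δλ = 12.2″

At latitude -12.5065°, cos φ = 0.976271.
One radian of longitude at latitude φ spans R cos φ, so Δλ = ΔE / (R cos φ) = 368.0 / (6378000 × 0.976271) = 5.9101e-05 rad = 12.190″.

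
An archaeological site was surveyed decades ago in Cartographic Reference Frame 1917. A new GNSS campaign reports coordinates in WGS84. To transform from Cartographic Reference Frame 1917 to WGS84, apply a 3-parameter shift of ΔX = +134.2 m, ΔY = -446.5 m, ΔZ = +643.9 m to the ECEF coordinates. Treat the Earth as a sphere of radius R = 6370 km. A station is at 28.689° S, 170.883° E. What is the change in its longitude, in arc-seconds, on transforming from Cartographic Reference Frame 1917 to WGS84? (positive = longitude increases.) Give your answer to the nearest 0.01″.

Δλ = 15.49″

sin φ = -0.480055, cos φ = 0.877238, sin λ = 0.158451, cos λ = -0.987367.
East component: ΔE = −sin λ·ΔX + cos λ·ΔY = −(0.158451)(134.2) + (-0.987367)(-446.5) = 419.60 m.
1° of latitude spans πR/180 = 111177 m; at latitude φ, 1° of longitude spans that × cos φ = 97529.1 m, so Δλ = 419.60 / 97529.1 × 3600 = 15.488″.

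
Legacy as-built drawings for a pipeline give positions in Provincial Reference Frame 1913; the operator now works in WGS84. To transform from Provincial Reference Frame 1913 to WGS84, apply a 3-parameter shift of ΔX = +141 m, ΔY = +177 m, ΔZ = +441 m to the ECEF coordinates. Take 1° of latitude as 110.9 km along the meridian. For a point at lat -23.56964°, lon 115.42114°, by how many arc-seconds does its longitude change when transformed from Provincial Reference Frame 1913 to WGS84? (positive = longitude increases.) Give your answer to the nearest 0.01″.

Δλ = -7.20″

sin φ = -0.399863, cos φ = 0.916575, sin λ = 0.903177, cos λ = -0.429268.
East component: ΔE = −sin λ·ΔX + cos λ·ΔY = −(0.903177)(141) + (-0.429268)(177) = -203.33 m.
1° of latitude spans 110900 m; at latitude φ, 1° of longitude spans that × cos φ = 101648.1 m, so Δλ = -203.33 / 101648.1 × 3600 = -7.201″.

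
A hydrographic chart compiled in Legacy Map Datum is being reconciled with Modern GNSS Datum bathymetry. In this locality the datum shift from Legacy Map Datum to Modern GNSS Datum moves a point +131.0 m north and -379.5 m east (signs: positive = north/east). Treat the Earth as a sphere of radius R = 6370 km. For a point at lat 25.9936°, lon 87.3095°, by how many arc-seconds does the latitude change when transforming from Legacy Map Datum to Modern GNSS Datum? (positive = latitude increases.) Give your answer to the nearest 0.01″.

On a sphere of radius R, 1 rad of latitude = R, so Δφ = ΔN / R = 131.0 / 6370000 = 2.0565e-05 rad = 4.242″.

Δφ = 4.24″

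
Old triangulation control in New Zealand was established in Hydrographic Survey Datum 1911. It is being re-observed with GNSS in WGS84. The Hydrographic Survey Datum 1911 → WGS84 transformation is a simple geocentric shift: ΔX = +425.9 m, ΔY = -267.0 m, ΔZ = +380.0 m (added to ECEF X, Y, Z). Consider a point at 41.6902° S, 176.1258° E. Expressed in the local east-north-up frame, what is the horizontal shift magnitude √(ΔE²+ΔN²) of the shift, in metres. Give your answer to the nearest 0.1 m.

237.9 m

The local east axis at (φ, λ) is (−sin λ, cos λ, 0), so ΔE = −sin(176.1258°)·425.9 + cos(176.1258°)·(-267.0) = 237.61 m.
The local north axis is (−sin φ cos λ, −sin φ sin λ, cos φ), giving ΔN = -282.620 − 11.999 + 283.766 = -10.85 m.
Horizontal magnitude = √(ΔE² + ΔN²) = √(237.61² + (-10.85)²) = 237.86 m.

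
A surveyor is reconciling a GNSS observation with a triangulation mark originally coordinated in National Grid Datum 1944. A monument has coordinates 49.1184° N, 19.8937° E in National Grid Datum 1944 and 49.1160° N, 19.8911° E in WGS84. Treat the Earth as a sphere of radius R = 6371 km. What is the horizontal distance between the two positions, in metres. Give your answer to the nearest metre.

327 m

Δφ = 49.1160° − 49.1184° = -0.0024°; Δλ = 19.8911° − 19.8937° = -0.0026°.
1° along a meridian = πR/180 = 111195 m.
ΔN = Δφ × 111195 = -266.9 m; ΔE = Δλ × 111195 × cos(49.1184°) = -0.0026 × 111195 × 0.654498 = -189.2 m.
Distance = √(ΔE² + ΔN²) = √((-189.2)² + (-266.9)²) = 327.1 m.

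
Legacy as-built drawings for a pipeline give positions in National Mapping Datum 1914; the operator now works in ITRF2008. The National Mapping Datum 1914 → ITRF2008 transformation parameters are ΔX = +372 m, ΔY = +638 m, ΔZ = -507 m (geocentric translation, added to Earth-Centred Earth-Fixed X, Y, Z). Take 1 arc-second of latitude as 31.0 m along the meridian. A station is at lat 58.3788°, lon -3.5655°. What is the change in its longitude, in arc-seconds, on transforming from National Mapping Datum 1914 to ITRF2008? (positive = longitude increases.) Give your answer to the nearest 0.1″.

Δλ = 40.6″

sin φ = 0.851533, cos φ = 0.524301, sin λ = -0.062190, cos λ = 0.998064.
East component: ΔE = −sin λ·ΔX + cos λ·ΔY = −(-0.062190)(372) + (0.998064)(638) = 659.90 m.
1° of latitude spans 3600 × 31.00 = 111600 m; at latitude φ, 1° of longitude spans that × cos φ = 58512.0 m, so Δλ = 659.90 / 58512.0 × 3600 = 40.601″.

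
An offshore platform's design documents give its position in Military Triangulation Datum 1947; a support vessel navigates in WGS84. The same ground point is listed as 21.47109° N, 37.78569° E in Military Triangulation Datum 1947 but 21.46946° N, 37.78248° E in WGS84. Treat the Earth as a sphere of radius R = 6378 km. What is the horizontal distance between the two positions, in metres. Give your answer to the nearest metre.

379 m

Δφ = 21.46946° − 21.47109° = -0.00163°; Δλ = 37.78248° − 37.78569° = -0.00321°.
1° along a meridian = πR/180 = 111317 m.
ΔN = Δφ × 111317 = -181.4 m; ΔE = Δλ × 111317 × cos(21.47109°) = -0.00321 × 111317 × 0.930602 = -332.5 m.
Distance = √(ΔE² + ΔN²) = √((-332.5)² + (-181.4)²) = 378.8 m.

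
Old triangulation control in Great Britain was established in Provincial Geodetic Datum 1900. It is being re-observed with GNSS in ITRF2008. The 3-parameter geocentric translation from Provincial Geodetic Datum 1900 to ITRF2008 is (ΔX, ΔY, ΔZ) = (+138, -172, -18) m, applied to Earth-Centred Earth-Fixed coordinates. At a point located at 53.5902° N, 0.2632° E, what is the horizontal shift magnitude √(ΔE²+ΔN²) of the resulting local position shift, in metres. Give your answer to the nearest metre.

211 m

At φ = 53.5902°, λ = 0.2632°: sin φ = 0.804792, cos φ = 0.593557, sin λ = 0.004594, cos λ = 0.999989.
ΔE = −sin λ·ΔX + cos λ·ΔY = −(0.004594)·(138) + (0.999989)·(-172) = -172.63 m.
ΔN = −sin φ cos λ·ΔX − sin φ sin λ·ΔY + cos φ·ΔZ = −(0.804792)(0.999989)(138) − (0.804792)(0.004594)(-172) + (0.593557)(-18) = -121.11 m.
Horizontal magnitude = √(ΔE² + ΔN²) = √((-172.63)² + (-121.11)²) = 210.88 m.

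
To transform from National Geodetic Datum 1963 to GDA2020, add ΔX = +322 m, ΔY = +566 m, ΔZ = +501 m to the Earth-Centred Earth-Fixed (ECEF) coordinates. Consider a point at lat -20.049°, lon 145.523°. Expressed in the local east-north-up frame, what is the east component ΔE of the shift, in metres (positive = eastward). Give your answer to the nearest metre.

The local east axis at (φ, λ) is (−sin λ, cos λ, 0), so ΔE = −sin(145.523°)·322 + cos(145.523°)·566 = -648.86 m.

ΔE = -649 m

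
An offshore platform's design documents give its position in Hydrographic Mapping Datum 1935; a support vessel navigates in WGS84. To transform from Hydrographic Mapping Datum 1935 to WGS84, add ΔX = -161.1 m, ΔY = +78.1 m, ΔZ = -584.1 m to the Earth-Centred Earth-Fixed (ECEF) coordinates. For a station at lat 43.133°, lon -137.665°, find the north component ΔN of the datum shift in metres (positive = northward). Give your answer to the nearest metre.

At φ = 43.133°, λ = -137.665°: sin φ = 0.683694, cos φ = 0.729769, sin λ = -0.673464, cos λ = -0.739220.
ΔN = −sin φ cos λ·ΔX − sin φ sin λ·ΔY + cos φ·ΔZ = −(0.683694)(-0.739220)(-161.1) − (0.683694)(-0.673464)(78.1) + (0.729769)(-584.1) = -471.72 m.

ΔN = -472 m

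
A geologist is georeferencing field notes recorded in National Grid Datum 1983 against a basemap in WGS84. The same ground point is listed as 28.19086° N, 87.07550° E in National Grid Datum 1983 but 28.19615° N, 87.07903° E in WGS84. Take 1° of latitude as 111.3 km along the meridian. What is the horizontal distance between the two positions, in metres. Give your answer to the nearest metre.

Δφ = 28.19615° − 28.19086° = +0.00529°; Δλ = 87.07903° − 87.07550° = +0.00353°.
ΔN = Δφ × 111300 = 588.8 m; ΔE = Δλ × 111300 × cos(28.19086°) = +0.00353 × 111300 × 0.881379 = 346.3 m.
Distance = √(ΔE² + ΔN²) = √(346.3² + 588.8²) = 683.1 m.

683 m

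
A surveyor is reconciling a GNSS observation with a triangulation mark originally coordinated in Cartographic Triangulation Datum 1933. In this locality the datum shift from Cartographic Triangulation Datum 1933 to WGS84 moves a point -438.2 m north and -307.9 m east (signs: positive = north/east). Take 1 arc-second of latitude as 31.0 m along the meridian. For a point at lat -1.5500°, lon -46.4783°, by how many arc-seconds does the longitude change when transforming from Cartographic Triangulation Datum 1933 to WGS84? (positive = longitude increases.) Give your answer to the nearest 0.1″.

At latitude -1.5500°, cos φ = 0.999634.
1″ of longitude at this latitude = 31.00 × cos φ = 30.9887 m, so Δλ = -307.9 / 30.9887 = -9.936″.

Δλ = -9.9″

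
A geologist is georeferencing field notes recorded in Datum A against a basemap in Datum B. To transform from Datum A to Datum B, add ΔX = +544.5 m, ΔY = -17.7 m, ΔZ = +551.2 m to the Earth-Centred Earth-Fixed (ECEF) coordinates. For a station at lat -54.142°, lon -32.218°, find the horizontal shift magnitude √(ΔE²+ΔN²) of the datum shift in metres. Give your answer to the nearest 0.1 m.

755.8 m

The local east axis at (φ, λ) is (−sin λ, cos λ, 0), so ΔE = −sin(-32.218°)·544.5 + cos(-32.218°)·(-17.7) = 275.32 m.
The local north axis is (−sin φ cos λ, −sin φ sin λ, cos φ), giving ΔN = 373.353 + 7.648 + 322.881 = 703.88 m.
Horizontal magnitude = √(ΔE² + ΔN²) = √(275.32² + 703.88²) = 755.81 m.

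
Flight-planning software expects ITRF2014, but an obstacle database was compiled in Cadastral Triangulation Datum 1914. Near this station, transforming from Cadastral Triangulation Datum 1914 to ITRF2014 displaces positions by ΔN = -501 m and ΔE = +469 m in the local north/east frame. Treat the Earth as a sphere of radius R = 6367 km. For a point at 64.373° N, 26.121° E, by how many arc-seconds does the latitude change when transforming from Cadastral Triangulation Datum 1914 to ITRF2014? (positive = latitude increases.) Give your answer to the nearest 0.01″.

On a sphere of radius R, 1 rad of latitude = R, so Δφ = ΔN / R = -501.0 / 6367000 = -7.8687e-05 rad = -16.230″.

Δφ = -16.23″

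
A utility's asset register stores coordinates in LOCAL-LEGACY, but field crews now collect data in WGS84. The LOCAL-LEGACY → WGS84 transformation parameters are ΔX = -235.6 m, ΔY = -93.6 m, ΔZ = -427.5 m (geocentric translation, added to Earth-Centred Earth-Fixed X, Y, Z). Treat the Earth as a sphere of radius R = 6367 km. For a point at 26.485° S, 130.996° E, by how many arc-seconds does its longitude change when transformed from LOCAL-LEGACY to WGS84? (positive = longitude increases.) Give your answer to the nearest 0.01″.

sin φ = -0.445964, cos φ = 0.895051, sin λ = 0.754755, cos λ = -0.656006.
East component: ΔE = −sin λ·ΔX + cos λ·ΔY = −(0.754755)(-235.6) + (-0.656006)(-93.6) = 239.22 m.
1° of latitude spans πR/180 = 111125 m; at latitude φ, 1° of longitude spans that × cos φ = 99462.7 m, so Δλ = 239.22 / 99462.7 × 3600 = 8.659″.

Δλ = 8.66″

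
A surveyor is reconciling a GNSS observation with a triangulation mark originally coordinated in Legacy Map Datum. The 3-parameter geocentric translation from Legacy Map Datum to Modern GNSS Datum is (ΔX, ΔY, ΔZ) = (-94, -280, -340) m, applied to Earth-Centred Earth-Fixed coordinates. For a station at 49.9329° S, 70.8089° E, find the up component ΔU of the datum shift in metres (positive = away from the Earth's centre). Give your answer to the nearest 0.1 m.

ΔU = 70.1 m

The local up (radial) axis is (cos φ cos λ, cos φ sin λ, sin φ), giving ΔU = -19.890 − 170.216 + 260.199 = 70.09 m.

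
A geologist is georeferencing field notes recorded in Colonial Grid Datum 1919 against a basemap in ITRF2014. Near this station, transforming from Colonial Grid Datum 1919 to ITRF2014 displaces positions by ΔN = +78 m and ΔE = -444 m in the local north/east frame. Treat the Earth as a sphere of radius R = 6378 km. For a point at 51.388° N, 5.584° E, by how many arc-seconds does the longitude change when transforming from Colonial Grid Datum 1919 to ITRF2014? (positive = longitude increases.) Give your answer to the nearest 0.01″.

Δλ = -23.01″

At latitude 51.388°, cos φ = 0.624043.
One radian of longitude at latitude φ spans R cos φ, so Δλ = ΔE / (R cos φ) = -444.0 / (6378000 × 0.624043) = -1.1155e-04 rad = -23.010″.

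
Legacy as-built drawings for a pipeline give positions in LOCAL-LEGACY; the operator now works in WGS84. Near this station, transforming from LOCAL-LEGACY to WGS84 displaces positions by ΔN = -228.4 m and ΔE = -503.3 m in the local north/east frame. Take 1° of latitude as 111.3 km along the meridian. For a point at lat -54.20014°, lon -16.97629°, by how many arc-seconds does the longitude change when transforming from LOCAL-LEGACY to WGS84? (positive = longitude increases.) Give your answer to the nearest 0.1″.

Δλ = -27.8″

At latitude -54.20014°, cos φ = 0.584956.
1° of longitude at this latitude = 111.3 × cos φ = 65.11 km, so Δλ = -503.3 / 65105.6 = -0.0077305° = -27.830″.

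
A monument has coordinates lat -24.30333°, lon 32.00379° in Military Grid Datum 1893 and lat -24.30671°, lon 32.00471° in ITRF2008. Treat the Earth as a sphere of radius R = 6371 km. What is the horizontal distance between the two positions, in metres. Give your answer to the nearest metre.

387 m

Δφ = -24.30671° − -24.30333° = -0.00338°; Δλ = 32.00471° − 32.00379° = +0.00092°.
1° along a meridian = πR/180 = 111195 m.
ΔN = Δφ × 111195 = -375.8 m; ΔE = Δλ × 111195 × cos(-24.30333°) = +0.00092 × 111195 × 0.911379 = 93.2 m.
Distance = √(ΔE² + ΔN²) = √(93.2² + (-375.8)²) = 387.2 m.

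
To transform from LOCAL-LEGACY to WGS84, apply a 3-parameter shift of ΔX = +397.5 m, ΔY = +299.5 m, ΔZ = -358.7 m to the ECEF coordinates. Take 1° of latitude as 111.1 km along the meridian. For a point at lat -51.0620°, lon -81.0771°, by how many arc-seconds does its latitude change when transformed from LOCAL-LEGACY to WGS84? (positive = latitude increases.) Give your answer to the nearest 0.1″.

Δφ = -13.2″

sin φ = -0.777826, cos φ = 0.628479, sin λ = -0.987898, cos λ = 0.155105.
North component: ΔN = −sin φ cos λ·ΔX − sin φ sin λ·ΔY + cos φ·ΔZ = −(-0.777826)(0.155105)(397.5) − (-0.777826)(-0.987898)(299.5) + (0.628479)(-358.7) = -407.62 m.
1° of latitude spans 111100 m, so Δφ = -407.62 / 111100 × 3600 = -13.208″.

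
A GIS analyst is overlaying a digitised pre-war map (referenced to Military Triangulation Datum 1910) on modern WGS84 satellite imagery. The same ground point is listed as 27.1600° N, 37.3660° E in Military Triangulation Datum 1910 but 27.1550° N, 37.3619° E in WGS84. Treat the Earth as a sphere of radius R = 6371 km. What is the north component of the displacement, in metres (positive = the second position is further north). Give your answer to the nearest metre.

Δφ = 27.1550° − 27.1600° = -0.0050°; Δλ = 37.3619° − 37.3660° = -0.0041°.
1° along a meridian = πR/180 = 111195 m.
ΔN = Δφ × 111195 = -556.0 m; ΔE = Δλ × 111195 × cos(27.1600°) = -0.0041 × 111195 × 0.889735 = -405.6 m.

ΔN = -556 m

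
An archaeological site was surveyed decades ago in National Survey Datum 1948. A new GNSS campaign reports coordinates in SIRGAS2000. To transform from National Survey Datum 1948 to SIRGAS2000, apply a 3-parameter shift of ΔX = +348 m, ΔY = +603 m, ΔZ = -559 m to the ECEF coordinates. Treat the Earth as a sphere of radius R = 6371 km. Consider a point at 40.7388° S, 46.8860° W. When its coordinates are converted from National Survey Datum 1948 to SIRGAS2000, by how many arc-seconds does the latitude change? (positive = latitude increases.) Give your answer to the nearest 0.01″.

sin φ = -0.652612, cos φ = 0.757693, sin λ = -0.729995, cos λ = 0.683452.
North component: ΔN = −sin φ cos λ·ΔX − sin φ sin λ·ΔY + cos φ·ΔZ = −(-0.652612)(0.683452)(348) − (-0.652612)(-0.729995)(603) + (0.757693)(-559) = -555.60 m.
1° of latitude spans πR/180 = 111195 m, so Δφ = -555.60 / 111195 × 3600 = -17.988″.

Δφ = -17.99″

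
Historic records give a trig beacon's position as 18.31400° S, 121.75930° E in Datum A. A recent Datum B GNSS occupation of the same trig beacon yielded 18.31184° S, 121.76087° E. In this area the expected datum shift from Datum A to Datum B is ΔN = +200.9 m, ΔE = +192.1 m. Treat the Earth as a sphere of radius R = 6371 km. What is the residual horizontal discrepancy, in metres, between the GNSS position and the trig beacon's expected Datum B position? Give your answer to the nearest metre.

Observed coordinate differences: Δφ = +0.00216°, Δλ = +0.00157°.
Converting to metres (1° lat = 111195 m, cos φ = 0.949349): observed ΔN = 240.2 m, observed ΔE = 165.7 m.
Subtracting the expected shift leaves a residual of 240.2 − (200.9) = 39.3 m north and 165.7 − (192.1) = -26.4 m east.
Residual distance = √(39.3² + (-26.4)²) = 47.3 m.

47 m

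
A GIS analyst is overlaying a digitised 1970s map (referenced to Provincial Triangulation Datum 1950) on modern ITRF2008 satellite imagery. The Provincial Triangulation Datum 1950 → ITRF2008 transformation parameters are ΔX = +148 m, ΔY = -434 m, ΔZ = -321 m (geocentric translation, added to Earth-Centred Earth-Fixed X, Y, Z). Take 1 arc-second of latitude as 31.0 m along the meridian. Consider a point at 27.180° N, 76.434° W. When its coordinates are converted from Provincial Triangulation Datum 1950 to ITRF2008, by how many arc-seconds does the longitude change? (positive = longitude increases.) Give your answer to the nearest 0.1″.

Δλ = 1.5″

sin φ = 0.456787, cos φ = 0.889576, sin λ = -0.972100, cos λ = 0.234565.
East component: ΔE = −sin λ·ΔX + cos λ·ΔY = −(-0.972100)(148) + (0.234565)(-434) = 42.07 m.
1° of latitude spans 3600 × 31.00 = 111600 m; at latitude φ, 1° of longitude spans that × cos φ = 99276.7 m, so Δλ = 42.07 / 99276.7 × 3600 = 1.526″.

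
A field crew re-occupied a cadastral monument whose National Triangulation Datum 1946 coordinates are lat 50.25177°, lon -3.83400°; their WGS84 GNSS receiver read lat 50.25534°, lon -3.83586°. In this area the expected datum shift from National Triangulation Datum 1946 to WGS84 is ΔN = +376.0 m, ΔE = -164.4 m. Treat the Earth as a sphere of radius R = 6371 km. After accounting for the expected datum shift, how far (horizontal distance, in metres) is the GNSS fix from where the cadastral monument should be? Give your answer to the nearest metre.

38 m

Observed coordinate differences: Δφ = +0.00357°, Δλ = -0.00186°.
Converting to metres (1° lat = 111195 m, cos φ = 0.639415): observed ΔN = 397.0 m, observed ΔE = -132.2 m.
Subtracting the expected shift leaves a residual of 397.0 − (376.0) = 21.0 m north and -132.2 − (-164.4) = 32.2 m east.
Residual distance = √(21.0² + 32.2²) = 38.4 m.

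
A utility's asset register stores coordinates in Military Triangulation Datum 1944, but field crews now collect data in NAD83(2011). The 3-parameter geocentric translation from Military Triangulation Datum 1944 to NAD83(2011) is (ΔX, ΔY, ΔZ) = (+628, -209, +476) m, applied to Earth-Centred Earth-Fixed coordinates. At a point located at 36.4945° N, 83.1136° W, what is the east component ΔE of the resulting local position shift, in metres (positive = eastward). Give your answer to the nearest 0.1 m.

At φ = 36.4945°, λ = -83.1136°: sin φ = 0.594746, cos φ = 0.803914, sin λ = -0.992786, cos λ = 0.119901.
ΔE = −sin λ·ΔX + cos λ·ΔY = −(-0.992786)·(628) + (0.119901)·(-209) = 598.41 m.

ΔE = 598.4 m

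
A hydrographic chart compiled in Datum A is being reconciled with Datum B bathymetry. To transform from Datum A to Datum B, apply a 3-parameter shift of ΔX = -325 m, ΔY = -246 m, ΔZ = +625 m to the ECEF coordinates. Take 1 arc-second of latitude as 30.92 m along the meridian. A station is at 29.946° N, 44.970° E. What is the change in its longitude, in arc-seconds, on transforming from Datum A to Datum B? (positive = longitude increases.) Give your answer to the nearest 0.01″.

sin φ = 0.499184, cos φ = 0.866496, sin λ = 0.706736, cos λ = 0.707477.
East component: ΔE = −sin λ·ΔX + cos λ·ΔY = −(0.706736)(-325) + (0.707477)(-246) = 55.65 m.
1° of latitude spans 3600 × 30.92 = 111312 m; at latitude φ, 1° of longitude spans that × cos φ = 96451.4 m, so Δλ = 55.65 / 96451.4 × 3600 = 2.077″.

Δλ = 2.08″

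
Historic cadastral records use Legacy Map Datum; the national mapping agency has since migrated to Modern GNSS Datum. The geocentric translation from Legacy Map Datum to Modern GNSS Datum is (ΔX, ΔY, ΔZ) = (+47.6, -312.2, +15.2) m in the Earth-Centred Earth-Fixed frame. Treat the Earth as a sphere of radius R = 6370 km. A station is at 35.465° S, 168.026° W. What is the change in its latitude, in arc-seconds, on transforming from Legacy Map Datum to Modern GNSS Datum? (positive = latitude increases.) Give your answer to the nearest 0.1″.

sin φ = -0.580206, cos φ = 0.814470, sin λ = -0.207468, cos λ = -0.978242.
North component: ΔN = −sin φ cos λ·ΔX − sin φ sin λ·ΔY + cos φ·ΔZ = −(-0.580206)(-0.978242)(47.6) − (-0.580206)(-0.207468)(-312.2) + (0.814470)(15.2) = 22.94 m.
1° of latitude spans πR/180 = 111177 m, so Δφ = 22.94 / 111177 × 3600 = 0.743″.

Δφ = 0.7″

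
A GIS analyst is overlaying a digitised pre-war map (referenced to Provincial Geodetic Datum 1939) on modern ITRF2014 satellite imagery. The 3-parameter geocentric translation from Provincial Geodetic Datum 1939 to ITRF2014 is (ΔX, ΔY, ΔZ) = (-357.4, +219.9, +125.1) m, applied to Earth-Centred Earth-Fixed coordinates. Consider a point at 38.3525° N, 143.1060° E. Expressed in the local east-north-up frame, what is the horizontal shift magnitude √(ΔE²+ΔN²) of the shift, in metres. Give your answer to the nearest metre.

The local east axis at (φ, λ) is (−sin λ, cos λ, 0), so ΔE = −sin(143.1060°)·(-357.4) + cos(143.1060°)·219.9 = 38.70 m.
The local north axis is (−sin φ cos λ, −sin φ sin λ, cos φ), giving ΔN = -177.357 − 81.914 + 98.104 = -161.17 m.
Horizontal magnitude = √(ΔE² + ΔN²) = √(38.70² + (-161.17)²) = 165.75 m.

166 m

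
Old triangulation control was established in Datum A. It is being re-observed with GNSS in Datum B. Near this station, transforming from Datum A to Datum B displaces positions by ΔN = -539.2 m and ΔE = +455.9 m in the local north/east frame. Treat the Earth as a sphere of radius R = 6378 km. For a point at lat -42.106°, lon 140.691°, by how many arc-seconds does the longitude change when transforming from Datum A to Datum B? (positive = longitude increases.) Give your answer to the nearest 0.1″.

At latitude -42.106°, cos φ = 0.741906.
One radian of longitude at latitude φ spans R cos φ, so Δλ = ΔE / (R cos φ) = 455.9 / (6378000 × 0.741906) = 9.6347e-05 rad = 19.873″.

Δλ = 19.9″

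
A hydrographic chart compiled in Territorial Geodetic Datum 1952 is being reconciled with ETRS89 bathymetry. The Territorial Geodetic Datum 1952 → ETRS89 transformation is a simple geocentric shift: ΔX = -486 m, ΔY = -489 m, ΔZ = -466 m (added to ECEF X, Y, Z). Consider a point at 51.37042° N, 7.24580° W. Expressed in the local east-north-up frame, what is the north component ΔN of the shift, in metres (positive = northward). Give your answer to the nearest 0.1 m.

ΔN = 37.5 m

At φ = 51.37042°, λ = -7.24580°: sin φ = 0.781198, cos φ = 0.624283, sin λ = -0.126126, cos λ = 0.992014.
ΔN = −sin φ cos λ·ΔX − sin φ sin λ·ΔY + cos φ·ΔZ = −(0.781198)(0.992014)(-486) − (0.781198)(-0.126126)(-489) + (0.624283)(-466) = 37.53 m.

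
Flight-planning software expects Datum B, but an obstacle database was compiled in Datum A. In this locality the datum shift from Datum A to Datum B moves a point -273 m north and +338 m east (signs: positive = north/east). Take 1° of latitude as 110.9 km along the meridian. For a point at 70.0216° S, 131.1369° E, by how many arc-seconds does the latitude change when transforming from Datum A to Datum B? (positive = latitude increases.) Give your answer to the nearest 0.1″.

Δφ = -8.9″

1° of latitude = 110.9 km, so Δφ = -273.0 / 110900 = -0.0024617° = -8.862″.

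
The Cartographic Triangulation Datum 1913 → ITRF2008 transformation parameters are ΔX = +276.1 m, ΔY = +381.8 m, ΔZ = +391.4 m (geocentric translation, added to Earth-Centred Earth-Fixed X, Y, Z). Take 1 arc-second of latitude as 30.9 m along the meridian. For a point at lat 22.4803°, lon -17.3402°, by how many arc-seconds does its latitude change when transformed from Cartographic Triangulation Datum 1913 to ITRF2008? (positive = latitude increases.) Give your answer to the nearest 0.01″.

Δφ = 9.85″

sin φ = 0.382366, cos φ = 0.924011, sin λ = -0.298045, cos λ = 0.954552.
North component: ΔN = −sin φ cos λ·ΔX − sin φ sin λ·ΔY + cos φ·ΔZ = −(0.382366)(0.954552)(276.1) − (0.382366)(-0.298045)(381.8) + (0.924011)(391.4) = 304.40 m.
1° of latitude spans 3600 × 30.90 = 111240 m, so Δφ = 304.40 / 111240 × 3600 = 9.851″.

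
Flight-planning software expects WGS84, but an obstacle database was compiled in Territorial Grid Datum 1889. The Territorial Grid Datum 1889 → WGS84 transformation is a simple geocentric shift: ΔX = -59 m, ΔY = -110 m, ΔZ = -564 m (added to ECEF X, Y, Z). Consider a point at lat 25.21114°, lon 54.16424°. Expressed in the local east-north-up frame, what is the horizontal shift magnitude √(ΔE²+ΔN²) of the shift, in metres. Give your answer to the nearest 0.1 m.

At φ = 25.21114°, λ = 54.16424°: sin φ = 0.425955, cos φ = 0.904744, sin λ = 0.810699, cos λ = 0.585464.
ΔE = −sin λ·ΔX + cos λ·ΔY = −(0.810699)·(-59) + (0.585464)·(-110) = -16.57 m.
ΔN = −sin φ cos λ·ΔX − sin φ sin λ·ΔY + cos φ·ΔZ = −(0.425955)(0.585464)(-59) − (0.425955)(0.810699)(-110) + (0.904744)(-564) = -457.58 m.
Horizontal magnitude = √(ΔE² + ΔN²) = √((-16.57)² + (-457.58)²) = 457.88 m.

457.9 m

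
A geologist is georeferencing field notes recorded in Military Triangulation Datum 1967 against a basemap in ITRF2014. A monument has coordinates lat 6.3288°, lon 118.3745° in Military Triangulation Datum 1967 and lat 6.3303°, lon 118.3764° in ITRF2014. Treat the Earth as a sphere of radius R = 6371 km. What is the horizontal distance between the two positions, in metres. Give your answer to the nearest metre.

268 m

Δφ = 6.3303° − 6.3288° = +0.0015°; Δλ = 118.3764° − 118.3745° = +0.0019°.
1° along a meridian = πR/180 = 111195 m.
ΔN = Δφ × 111195 = 166.8 m; ΔE = Δλ × 111195 × cos(6.3288°) = +0.0019 × 111195 × 0.993906 = 210.0 m.
Distance = √(ΔE² + ΔN²) = √(210.0² + 166.8²) = 268.2 m.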